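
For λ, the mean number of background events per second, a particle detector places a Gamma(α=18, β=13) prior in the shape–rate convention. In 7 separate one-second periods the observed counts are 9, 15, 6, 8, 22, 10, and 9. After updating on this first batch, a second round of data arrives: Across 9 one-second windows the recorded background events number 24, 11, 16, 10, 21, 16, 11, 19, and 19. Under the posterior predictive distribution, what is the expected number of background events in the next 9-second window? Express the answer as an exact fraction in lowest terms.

2196/29

Total count: 9 + 15 + 6 + 8 + 22 + 10 + 9 = 79.
Total exposure: 7 seconds.
After the first batch: Gamma(18 + 79, 13 + 7) = Gamma(97, 20).
Total count: 24 + 11 + 16 + 10 + 21 + 16 + 11 + 19 + 19 = 147.
Total exposure: 9 seconds.
After the second batch: Gamma(97 + 147, 20 + 9) = Gamma(244, 29).
Predictive mean over a 9-second window = T·E[λ|data] = 9·244/29 = 2196/29.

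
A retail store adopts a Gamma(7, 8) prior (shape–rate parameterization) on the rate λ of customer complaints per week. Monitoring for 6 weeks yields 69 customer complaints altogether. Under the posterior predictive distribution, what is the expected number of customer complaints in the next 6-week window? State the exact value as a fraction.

Total count 69 over total exposure 6 weeks.
Gamma(α, β) with Poisson data over total exposure Σt gives posterior Gamma(α+Σx, β+Σt) = Gamma(76, 14).
Predictive mean over a 6-week window = T·E[λ|data] = 6·76/14 = 228/7.

228/7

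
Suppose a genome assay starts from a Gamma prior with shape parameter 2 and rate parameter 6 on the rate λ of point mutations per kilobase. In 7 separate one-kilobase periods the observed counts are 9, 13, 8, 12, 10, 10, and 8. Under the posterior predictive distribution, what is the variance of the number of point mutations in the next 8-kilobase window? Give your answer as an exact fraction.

12096/169

Total count: 9 + 13 + 8 + 12 + 10 + 10 + 8 = 70.
Total exposure: 7 kilobases.
The Gamma prior is conjugate for the Poisson rate, so λ | data ~ Gamma(2+70, 6+7) = Gamma(72, 13).
The posterior predictive for a window of length T is Negative Binomial with variance T·α'·(β'+T)/β'² = 8·72·21/169 = 12096/169.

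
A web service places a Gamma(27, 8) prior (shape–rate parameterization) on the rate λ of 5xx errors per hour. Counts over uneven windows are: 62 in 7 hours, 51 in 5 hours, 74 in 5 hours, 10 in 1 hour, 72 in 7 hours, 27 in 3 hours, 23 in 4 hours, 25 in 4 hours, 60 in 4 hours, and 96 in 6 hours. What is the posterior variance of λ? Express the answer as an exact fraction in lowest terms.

Total count: 62 + 51 + 74 + 10 + 72 + 27 + 23 + 25 + 60 + 96 = 500.
Total exposure: 7 + 5 + 5 + 1 + 7 + 3 + 4 + 4 + 4 + 6 = 46 hours.
Gamma(α, β) with Poisson data over total exposure Σt gives posterior Gamma(α+Σx, β+Σt) = Gamma(527, 54).
Posterior variance = α'/β'² = 527/2916.

527/2916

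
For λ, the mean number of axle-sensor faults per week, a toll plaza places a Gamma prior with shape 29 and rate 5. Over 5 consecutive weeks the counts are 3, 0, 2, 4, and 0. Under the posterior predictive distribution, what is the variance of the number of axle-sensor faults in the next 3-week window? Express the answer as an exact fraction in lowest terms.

Total count: 3 + 0 + 2 + 4 + 0 = 9.
Total exposure: 5 weeks.
Gamma(α, β) with Poisson data over total exposure Σt gives posterior Gamma(α+Σx, β+Σt) = Gamma(38, 10).
The posterior predictive for a window of length T is Negative Binomial with variance T·α'·(β'+T)/β'² = 3·38·13/100 = 741/50.

741/50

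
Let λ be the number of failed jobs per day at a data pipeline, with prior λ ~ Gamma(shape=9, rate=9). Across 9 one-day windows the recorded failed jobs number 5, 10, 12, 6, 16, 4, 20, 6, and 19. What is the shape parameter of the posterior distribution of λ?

Total count: 5 + 10 + 12 + 6 + 16 + 4 + 20 + 6 + 19 = 98.
Total exposure: 9 days.
Conjugate update: add total count to the shape and total exposure to the rate, giving Gamma(107, 18).

107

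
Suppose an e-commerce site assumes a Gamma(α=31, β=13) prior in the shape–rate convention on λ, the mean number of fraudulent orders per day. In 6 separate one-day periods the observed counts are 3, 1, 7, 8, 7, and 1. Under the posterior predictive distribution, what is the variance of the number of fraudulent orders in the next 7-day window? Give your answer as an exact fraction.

10556/361

Total count: 3 + 1 + 7 + 8 + 7 + 1 = 27.
Total exposure: 6 days.
Conjugate update: add total count to the shape and total exposure to the rate, giving Gamma(58, 19).
The posterior predictive for a window of length T is Negative Binomial with variance T·α'·(β'+T)/β'² = 7·58·26/361 = 10556/361.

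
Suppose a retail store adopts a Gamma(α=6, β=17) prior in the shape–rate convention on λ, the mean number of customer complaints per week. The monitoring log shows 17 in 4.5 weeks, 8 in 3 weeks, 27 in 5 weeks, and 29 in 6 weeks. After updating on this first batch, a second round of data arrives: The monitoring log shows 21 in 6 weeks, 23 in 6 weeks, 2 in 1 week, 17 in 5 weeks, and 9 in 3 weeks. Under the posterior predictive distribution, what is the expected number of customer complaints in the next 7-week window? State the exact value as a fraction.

2226/113

Total count: 17 + 8 + 27 + 29 = 81.
Total exposure: 4.5 + 3 + 5 + 6 = 18.5 weeks.
After the first batch: Gamma(6 + 81, 17 + 18.5) = Gamma(87, 71/2).
Total count: 21 + 23 + 2 + 17 + 9 = 72.
Total exposure: 6 + 6 + 1 + 5 + 3 = 21 weeks.
After the second batch: Gamma(87 + 72, 71/2 + 21) = Gamma(159, 113/2).
Predictive mean over a 7-week window = T·E[λ|data] = 7·159/(113/2) = 2226/113.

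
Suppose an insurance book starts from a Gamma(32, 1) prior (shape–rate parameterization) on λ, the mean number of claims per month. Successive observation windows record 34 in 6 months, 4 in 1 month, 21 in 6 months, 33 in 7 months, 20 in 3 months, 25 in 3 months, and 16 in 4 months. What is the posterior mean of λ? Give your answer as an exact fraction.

Total count: 34 + 4 + 21 + 33 + 20 + 25 + 16 = 153.
Total exposure: 6 + 1 + 6 + 7 + 3 + 3 + 4 = 30 months.
Posterior: α' = 32 + 153 = 185, β' = 1 + 30 = 31.
Posterior mean = α'/β' = 185/31.

185/31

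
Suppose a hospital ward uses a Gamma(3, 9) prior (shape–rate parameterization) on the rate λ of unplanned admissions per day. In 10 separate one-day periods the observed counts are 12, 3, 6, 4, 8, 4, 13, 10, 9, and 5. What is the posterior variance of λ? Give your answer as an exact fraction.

77/361

Total count: 12 + 3 + 6 + 4 + 8 + 4 + 13 + 10 + 9 + 5 = 74.
Total exposure: 10 days.
Posterior: α' = 3 + 74 = 77, β' = 9 + 10 = 19.
Posterior variance = α'/β'² = 77/361.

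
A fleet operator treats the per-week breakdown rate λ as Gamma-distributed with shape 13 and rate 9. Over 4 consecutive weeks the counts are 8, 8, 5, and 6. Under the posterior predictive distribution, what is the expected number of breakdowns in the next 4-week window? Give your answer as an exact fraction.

Total count: 8 + 8 + 5 + 6 = 27.
Total exposure: 4 weeks.
By Gamma–Poisson conjugacy, the posterior is Gamma(α + Σx, β + Σt) = Gamma(13 + 27, 9 + 4) = Gamma(40, 13).
Predictive mean over a 4-week window = T·E[λ|data] = 4·40/13 = 160/13.

160/13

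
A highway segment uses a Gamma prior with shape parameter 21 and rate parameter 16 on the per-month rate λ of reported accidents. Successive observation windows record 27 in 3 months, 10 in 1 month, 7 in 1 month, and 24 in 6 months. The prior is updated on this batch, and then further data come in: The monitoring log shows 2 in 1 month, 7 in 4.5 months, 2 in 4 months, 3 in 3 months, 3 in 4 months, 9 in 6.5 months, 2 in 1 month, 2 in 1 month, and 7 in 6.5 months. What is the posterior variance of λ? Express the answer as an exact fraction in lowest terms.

Total count: 27 + 10 + 7 + 24 = 68.
Total exposure: 3 + 1 + 1 + 6 = 11 months.
After the first batch: Gamma(21 + 68, 16 + 11) = Gamma(89, 27).
Total count: 2 + 7 + 2 + 3 + 3 + 9 + 2 + 2 + 7 = 37.
Total exposure: 1 + 4.5 + 4 + 3 + 4 + 6.5 + 1 + 1 + 6.5 = 31.5 months.
After the second batch: Gamma(89 + 37, 27 + 31.5) = Gamma(126, 117/2).
Posterior variance = α'/β'² = 126/(13689/4) = 56/1521.

56/1521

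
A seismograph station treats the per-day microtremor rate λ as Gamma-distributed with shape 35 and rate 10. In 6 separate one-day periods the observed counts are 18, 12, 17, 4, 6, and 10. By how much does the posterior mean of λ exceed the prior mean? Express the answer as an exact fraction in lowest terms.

23/8

Total count: 18 + 12 + 17 + 4 + 6 + 10 = 67.
Total exposure: 6 days.
By Gamma–Poisson conjugacy, the posterior is Gamma(α + Σx, β + Σt) = Gamma(35 + 67, 10 + 6) = Gamma(102, 16).
Posterior mean = 102/16 = 51/8; prior mean = 35/10 = 7/2. Difference = 51/8 − 7/2 = 23/8.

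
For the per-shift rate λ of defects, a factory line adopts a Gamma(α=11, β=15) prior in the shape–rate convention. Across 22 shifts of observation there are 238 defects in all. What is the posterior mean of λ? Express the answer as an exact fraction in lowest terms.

249/37

Total count 238 over total exposure 22 shifts.
Conjugate update: add total count to the shape and total exposure to the rate, giving Gamma(249, 37).
Posterior mean = α'/β' = 249/37.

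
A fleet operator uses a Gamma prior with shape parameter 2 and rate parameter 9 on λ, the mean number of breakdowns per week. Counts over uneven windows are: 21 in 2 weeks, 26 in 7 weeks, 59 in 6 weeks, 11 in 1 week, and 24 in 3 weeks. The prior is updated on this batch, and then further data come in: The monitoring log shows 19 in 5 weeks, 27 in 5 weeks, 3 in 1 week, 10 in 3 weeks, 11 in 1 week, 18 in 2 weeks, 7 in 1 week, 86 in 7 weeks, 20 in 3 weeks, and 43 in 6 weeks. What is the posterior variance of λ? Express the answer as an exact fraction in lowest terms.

Total count: 21 + 26 + 59 + 11 + 24 = 141.
Total exposure: 2 + 7 + 6 + 1 + 3 = 19 weeks.
After the first batch: Gamma(2 + 141, 9 + 19) = Gamma(143, 28).
Total count: 19 + 27 + 3 + 10 + 11 + 18 + 7 + 86 + 20 + 43 = 244.
Total exposure: 5 + 5 + 1 + 3 + 1 + 2 + 1 + 7 + 3 + 6 = 34 weeks.
After the second batch: Gamma(143 + 244, 28 + 34) = Gamma(387, 62).
Posterior variance = α'/β'² = 387/3844.

387/3844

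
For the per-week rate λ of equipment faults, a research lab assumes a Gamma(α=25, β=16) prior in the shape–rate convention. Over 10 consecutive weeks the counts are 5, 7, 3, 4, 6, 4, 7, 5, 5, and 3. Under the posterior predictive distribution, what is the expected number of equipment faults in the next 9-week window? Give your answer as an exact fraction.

333/13

Total count: 5 + 7 + 3 + 4 + 6 + 4 + 7 + 5 + 5 + 3 = 49.
Total exposure: 10 weeks.
Gamma(α, β) with Poisson data over total exposure Σt gives posterior Gamma(α+Σx, β+Σt) = Gamma(74, 26).
Predictive mean over a 9-week window = T·E[λ|data] = 9·74/26 = 333/13.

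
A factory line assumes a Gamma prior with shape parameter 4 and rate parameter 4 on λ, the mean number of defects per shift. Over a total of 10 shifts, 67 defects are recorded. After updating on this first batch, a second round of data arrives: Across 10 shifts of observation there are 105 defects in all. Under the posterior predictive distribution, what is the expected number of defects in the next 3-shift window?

Total count 67 over total exposure 10 shifts.
After the first batch: Gamma(4 + 67, 4 + 10) = Gamma(71, 14).
Total count 105 over total exposure 10 shifts.
After the second batch: Gamma(71 + 105, 14 + 10) = Gamma(176, 24).
Predictive mean over a 3-shift window = T·E[λ|data] = 3·176/24 = 22.

22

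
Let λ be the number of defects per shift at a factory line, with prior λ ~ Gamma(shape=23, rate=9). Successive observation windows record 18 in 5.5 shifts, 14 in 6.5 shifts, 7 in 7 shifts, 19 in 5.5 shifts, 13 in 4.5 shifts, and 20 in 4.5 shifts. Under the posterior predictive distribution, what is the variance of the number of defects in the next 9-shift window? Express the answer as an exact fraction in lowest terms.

211356/7225

Total count: 18 + 14 + 7 + 19 + 13 + 20 = 91.
Total exposure: 5.5 + 6.5 + 7 + 5.5 + 4.5 + 4.5 = 33.5 shifts.
Posterior: α' = 23 + 91 = 114, β' = 9 + 33.5 = 85/2.
The posterior predictive for a window of length T is Negative Binomial with variance T·α'·(β'+T)/β'² = 9·114·(103/2)/(7225/4) = 211356/7225.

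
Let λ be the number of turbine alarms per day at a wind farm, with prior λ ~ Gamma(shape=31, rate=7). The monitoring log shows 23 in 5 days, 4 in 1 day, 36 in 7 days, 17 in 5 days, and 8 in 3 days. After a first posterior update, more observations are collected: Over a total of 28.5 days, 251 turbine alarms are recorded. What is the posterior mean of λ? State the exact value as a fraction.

740/113

Total count: 23 + 4 + 36 + 17 + 8 = 88.
Total exposure: 5 + 1 + 7 + 5 + 3 = 21 days.
After the first batch: Gamma(31 + 88, 7 + 21) = Gamma(119, 28).
Total count 251 over total exposure 28.5 days.
After the second batch: Gamma(119 + 251, 28 + 28.5) = Gamma(370, 113/2).
Posterior mean = α'/β' = 370/(113/2) = 740/113.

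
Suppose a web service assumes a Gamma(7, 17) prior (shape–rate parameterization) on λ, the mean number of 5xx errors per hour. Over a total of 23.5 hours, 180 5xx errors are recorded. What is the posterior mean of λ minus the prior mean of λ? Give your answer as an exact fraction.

5791/1377

Total count 180 over total exposure 23.5 hours.
Posterior: α' = 7 + 180 = 187, β' = 17 + 23.5 = 81/2.
Posterior mean = 187/(81/2) = 374/81; prior mean = 7/17 = 7/17. Difference = 374/81 − 7/17 = 5791/1377.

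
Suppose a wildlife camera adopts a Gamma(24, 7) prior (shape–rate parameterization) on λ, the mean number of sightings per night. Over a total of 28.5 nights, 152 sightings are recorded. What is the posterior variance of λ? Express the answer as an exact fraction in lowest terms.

Total count 152 over total exposure 28.5 nights.
The Gamma prior is conjugate for the Poisson rate, so λ | data ~ Gamma(24+152, 7+28.5) = Gamma(176, 71/2).
Posterior variance = α'/β'² = 176/(5041/4) = 704/5041.

704/5041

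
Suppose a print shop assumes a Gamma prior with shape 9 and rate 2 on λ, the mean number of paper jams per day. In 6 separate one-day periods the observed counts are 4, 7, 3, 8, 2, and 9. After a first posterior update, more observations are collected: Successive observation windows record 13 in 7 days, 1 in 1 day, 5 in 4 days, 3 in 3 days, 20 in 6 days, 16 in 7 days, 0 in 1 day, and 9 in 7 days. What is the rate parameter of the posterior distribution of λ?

Total count: 4 + 7 + 3 + 8 + 2 + 9 = 33.
Total exposure: 6 days.
After the first batch: Gamma(9 + 33, 2 + 6) = Gamma(42, 8).
Total count: 13 + 1 + 5 + 3 + 20 + 16 + 0 + 9 = 67.
Total exposure: 7 + 1 + 4 + 3 + 6 + 7 + 1 + 7 = 36 days.
After the second batch: Gamma(42 + 67, 8 + 36) = Gamma(109, 44).

44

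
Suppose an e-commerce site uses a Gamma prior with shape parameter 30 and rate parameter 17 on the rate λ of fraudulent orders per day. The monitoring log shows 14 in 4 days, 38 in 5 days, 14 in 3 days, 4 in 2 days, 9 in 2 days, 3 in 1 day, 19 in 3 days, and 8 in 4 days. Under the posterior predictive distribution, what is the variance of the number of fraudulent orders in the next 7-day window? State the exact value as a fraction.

Total count: 14 + 38 + 14 + 4 + 9 + 3 + 19 + 8 = 109.
Total exposure: 4 + 5 + 3 + 2 + 2 + 1 + 3 + 4 = 24 days.
Posterior: α' = 30 + 109 = 139, β' = 17 + 24 = 41.
The posterior predictive for a window of length T is Negative Binomial with variance T·α'·(β'+T)/β'² = 7·139·48/1681 = 46704/1681.

46704/1681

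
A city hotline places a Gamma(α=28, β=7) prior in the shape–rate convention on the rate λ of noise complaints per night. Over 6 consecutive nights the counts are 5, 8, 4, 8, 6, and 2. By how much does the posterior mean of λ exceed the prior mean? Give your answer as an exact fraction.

Total count: 5 + 8 + 4 + 8 + 6 + 2 = 33.
Total exposure: 6 nights.
By Gamma–Poisson conjugacy, the posterior is Gamma(α + Σx, β + Σt) = Gamma(28 + 33, 7 + 6) = Gamma(61, 13).
Posterior mean = 61/13 = 61/13; prior mean = 28/7 = 4. Difference = 61/13 − 4 = 9/13.

9/13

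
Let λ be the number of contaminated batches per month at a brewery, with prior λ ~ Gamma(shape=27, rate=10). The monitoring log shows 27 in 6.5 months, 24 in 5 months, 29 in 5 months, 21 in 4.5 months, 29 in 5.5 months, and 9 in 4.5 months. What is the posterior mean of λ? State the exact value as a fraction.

Total count: 27 + 24 + 29 + 21 + 29 + 9 = 139.
Total exposure: 6.5 + 5 + 5 + 4.5 + 5.5 + 4.5 = 31 months.
Posterior: α' = 27 + 139 = 166, β' = 10 + 31 = 41.
Posterior mean = α'/β' = 166/41.

166/41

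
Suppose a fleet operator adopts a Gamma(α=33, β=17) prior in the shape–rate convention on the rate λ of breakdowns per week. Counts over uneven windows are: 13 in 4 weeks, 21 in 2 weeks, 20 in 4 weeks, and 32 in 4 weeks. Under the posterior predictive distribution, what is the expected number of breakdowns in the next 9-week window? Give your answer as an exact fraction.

Total count: 13 + 21 + 20 + 32 = 86.
Total exposure: 4 + 2 + 4 + 4 = 14 weeks.
Conjugate update: add total count to the shape and total exposure to the rate, giving Gamma(119, 31).
Predictive mean over a 9-week window = T·E[λ|data] = 9·119/31 = 1071/31.

1071/31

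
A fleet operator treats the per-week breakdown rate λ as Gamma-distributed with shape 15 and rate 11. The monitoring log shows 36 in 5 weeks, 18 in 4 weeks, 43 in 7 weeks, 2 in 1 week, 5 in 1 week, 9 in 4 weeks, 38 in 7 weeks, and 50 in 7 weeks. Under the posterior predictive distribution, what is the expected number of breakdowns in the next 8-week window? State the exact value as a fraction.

Total count: 36 + 18 + 43 + 2 + 5 + 9 + 38 + 50 = 201.
Total exposure: 5 + 4 + 7 + 1 + 1 + 4 + 7 + 7 = 36 weeks.
By Gamma–Poisson conjugacy, the posterior is Gamma(α + Σx, β + Σt) = Gamma(15 + 201, 11 + 36) = Gamma(216, 47).
Predictive mean over an 8-week window = T·E[λ|data] = 8·216/47 = 1728/47.

1728/47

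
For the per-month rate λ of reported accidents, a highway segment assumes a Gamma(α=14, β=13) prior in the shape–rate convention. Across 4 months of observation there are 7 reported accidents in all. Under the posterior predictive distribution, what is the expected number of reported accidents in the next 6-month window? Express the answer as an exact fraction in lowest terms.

Total count 7 over total exposure 4 months.
Conjugate update: add total count to the shape and total exposure to the rate, giving Gamma(21, 17).
Predictive mean over a 6-month window = T·E[λ|data] = 6·21/17 = 126/17.

126/17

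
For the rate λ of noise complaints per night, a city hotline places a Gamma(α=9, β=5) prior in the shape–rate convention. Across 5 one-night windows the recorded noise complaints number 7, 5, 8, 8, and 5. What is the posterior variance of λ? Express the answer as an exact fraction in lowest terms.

Total count: 7 + 5 + 8 + 8 + 5 = 33.
Total exposure: 5 nights.
Conjugate update: add total count to the shape and total exposure to the rate, giving Gamma(42, 10).
Posterior variance = α'/β'² = 42/100 = 21/50.

21/50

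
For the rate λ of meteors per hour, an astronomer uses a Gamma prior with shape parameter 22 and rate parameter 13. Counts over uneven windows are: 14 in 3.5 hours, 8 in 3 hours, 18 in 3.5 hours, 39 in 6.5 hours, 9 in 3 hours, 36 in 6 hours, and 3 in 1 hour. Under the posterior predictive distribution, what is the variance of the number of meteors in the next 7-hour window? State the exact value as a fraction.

Total count: 14 + 8 + 18 + 39 + 9 + 36 + 3 = 127.
Total exposure: 3.5 + 3 + 3.5 + 6.5 + 3 + 6 + 1 = 26.5 hours.
The Gamma prior is conjugate for the Poisson rate, so λ | data ~ Gamma(22+127, 13+26.5) = Gamma(149, 79/2).
The posterior predictive for a window of length T is Negative Binomial with variance T·α'·(β'+T)/β'² = 7·149·(93/2)/(6241/4) = 193998/6241.

193998/6241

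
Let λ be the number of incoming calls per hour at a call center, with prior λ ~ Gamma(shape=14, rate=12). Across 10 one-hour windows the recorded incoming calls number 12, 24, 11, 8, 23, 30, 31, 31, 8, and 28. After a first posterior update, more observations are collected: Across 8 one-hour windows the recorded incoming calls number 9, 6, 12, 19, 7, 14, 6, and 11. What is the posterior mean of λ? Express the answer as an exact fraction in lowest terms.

152/15

Total count: 12 + 24 + 11 + 8 + 23 + 30 + 31 + 31 + 8 + 28 = 206.
Total exposure: 10 hours.
After the first batch: Gamma(14 + 206, 12 + 10) = Gamma(220, 22).
Total count: 9 + 6 + 12 + 19 + 7 + 14 + 6 + 11 = 84.
Total exposure: 8 hours.
After the second batch: Gamma(220 + 84, 22 + 8) = Gamma(304, 30).
Posterior mean = α'/β' = 304/30 = 152/15.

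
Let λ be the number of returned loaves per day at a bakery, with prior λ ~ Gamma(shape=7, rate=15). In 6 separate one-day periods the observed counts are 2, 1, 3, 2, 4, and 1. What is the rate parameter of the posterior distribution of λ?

Total count: 2 + 1 + 3 + 2 + 4 + 1 = 13.
Total exposure: 6 days.
Posterior: α' = 7 + 13 = 20, β' = 15 + 6 = 21.

21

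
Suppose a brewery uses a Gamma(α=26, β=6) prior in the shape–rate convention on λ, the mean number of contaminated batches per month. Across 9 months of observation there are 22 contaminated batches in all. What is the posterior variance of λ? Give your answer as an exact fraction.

Total count 22 over total exposure 9 months.
The Gamma prior is conjugate for the Poisson rate, so λ | data ~ Gamma(26+22, 6+9) = Gamma(48, 15).
Posterior variance = α'/β'² = 48/225 = 16/75.

16/75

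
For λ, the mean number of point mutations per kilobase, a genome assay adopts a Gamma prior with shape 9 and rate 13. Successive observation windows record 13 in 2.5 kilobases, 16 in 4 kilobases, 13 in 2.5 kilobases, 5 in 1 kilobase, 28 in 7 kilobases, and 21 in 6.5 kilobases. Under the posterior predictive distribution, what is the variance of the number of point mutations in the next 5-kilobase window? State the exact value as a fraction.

Total count: 13 + 16 + 13 + 5 + 28 + 21 = 96.
Total exposure: 2.5 + 4 + 2.5 + 1 + 7 + 6.5 = 23.5 kilobases.
The Gamma prior is conjugate for the Poisson rate, so λ | data ~ Gamma(9+96, 13+23.5) = Gamma(105, 73/2).
The posterior predictive for a window of length T is Negative Binomial with variance T·α'·(β'+T)/β'² = 5·105·(83/2)/(5329/4) = 87150/5329.

87150/5329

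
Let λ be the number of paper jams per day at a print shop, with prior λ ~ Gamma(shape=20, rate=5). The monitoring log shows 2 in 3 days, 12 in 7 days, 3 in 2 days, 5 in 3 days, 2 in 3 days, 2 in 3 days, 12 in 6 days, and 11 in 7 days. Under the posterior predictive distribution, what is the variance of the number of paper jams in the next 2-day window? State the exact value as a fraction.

1886/507

Total count: 2 + 12 + 3 + 5 + 2 + 2 + 12 + 11 = 49.
Total exposure: 3 + 7 + 2 + 3 + 3 + 3 + 6 + 7 = 34 days.
Conjugate update: add total count to the shape and total exposure to the rate, giving Gamma(69, 39).
The posterior predictive for a window of length T is Negative Binomial with variance T·α'·(β'+T)/β'² = 2·69·41/1521 = 1886/507.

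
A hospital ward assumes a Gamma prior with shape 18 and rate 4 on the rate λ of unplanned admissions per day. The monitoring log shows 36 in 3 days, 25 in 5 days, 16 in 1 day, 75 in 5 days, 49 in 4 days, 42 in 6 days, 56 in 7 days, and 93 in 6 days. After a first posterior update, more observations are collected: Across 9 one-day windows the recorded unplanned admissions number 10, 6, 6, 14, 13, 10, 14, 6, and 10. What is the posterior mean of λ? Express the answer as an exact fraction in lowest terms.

499/50

Total count: 36 + 25 + 16 + 75 + 49 + 42 + 56 + 93 = 392.
Total exposure: 3 + 5 + 1 + 5 + 4 + 6 + 7 + 6 = 37 days.
After the first batch: Gamma(18 + 392, 4 + 37) = Gamma(410, 41).
Total count: 10 + 6 + 6 + 14 + 13 + 10 + 14 + 6 + 10 = 89.
Total exposure: 9 days.
After the second batch: Gamma(410 + 89, 41 + 9) = Gamma(499, 50).
Posterior mean = α'/β' = 499/50.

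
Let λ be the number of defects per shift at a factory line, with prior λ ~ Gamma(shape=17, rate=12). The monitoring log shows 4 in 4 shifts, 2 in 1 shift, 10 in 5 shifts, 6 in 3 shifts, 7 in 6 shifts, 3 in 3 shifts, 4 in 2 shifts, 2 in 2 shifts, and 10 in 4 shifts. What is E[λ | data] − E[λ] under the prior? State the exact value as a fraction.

Total count: 4 + 2 + 10 + 6 + 7 + 3 + 4 + 2 + 10 = 48.
Total exposure: 4 + 1 + 5 + 3 + 6 + 3 + 2 + 2 + 4 = 30 shifts.
By Gamma–Poisson conjugacy, the posterior is Gamma(α + Σx, β + Σt) = Gamma(17 + 48, 12 + 30) = Gamma(65, 42).
Posterior mean = 65/42 = 65/42; prior mean = 17/12 = 17/12. Difference = 65/42 − 17/12 = 11/84.

11/84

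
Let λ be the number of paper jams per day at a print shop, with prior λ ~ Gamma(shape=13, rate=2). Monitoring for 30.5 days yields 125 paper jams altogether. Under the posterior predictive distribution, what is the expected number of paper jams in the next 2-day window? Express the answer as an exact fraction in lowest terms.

Total count 125 over total exposure 30.5 days.
The Gamma prior is conjugate for the Poisson rate, so λ | data ~ Gamma(13+125, 2+30.5) = Gamma(138, 65/2).
Predictive mean over a 2-day window = T·E[λ|data] = 2·138/(65/2) = 552/65.

552/65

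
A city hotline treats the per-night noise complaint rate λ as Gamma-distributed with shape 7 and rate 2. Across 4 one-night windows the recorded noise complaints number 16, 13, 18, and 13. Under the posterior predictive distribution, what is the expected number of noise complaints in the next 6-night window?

67

Total count: 16 + 13 + 18 + 13 = 60.
Total exposure: 4 nights.
By Gamma–Poisson conjugacy, the posterior is Gamma(α + Σx, β + Σt) = Gamma(7 + 60, 2 + 4) = Gamma(67, 6).
Predictive mean over a 6-night window = T·E[λ|data] = 6·67/6 = 67.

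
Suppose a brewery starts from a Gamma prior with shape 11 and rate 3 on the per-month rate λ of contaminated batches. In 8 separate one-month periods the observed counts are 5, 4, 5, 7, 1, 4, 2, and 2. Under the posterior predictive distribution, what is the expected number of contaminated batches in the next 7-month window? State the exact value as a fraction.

Total count: 5 + 4 + 5 + 7 + 1 + 4 + 2 + 2 = 30.
Total exposure: 8 months.
The Gamma prior is conjugate for the Poisson rate, so λ | data ~ Gamma(11+30, 3+8) = Gamma(41, 11).
Predictive mean over a 7-month window = T·E[λ|data] = 7·41/11 = 287/11.

287/11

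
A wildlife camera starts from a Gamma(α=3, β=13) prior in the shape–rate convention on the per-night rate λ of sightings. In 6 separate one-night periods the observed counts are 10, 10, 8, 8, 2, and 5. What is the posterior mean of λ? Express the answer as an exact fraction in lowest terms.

46/19

Total count: 10 + 10 + 8 + 8 + 2 + 5 = 43.
Total exposure: 6 nights.
By Gamma–Poisson conjugacy, the posterior is Gamma(α + Σx, β + Σt) = Gamma(3 + 43, 13 + 6) = Gamma(46, 19).
Posterior mean = α'/β' = 46/19.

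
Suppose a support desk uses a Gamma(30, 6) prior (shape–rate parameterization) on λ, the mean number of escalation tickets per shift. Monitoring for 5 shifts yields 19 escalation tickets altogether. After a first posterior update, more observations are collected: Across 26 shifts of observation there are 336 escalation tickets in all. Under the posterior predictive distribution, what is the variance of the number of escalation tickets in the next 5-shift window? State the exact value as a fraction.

80850/1369

Total count 19 over total exposure 5 shifts.
After the first batch: Gamma(30 + 19, 6 + 5) = Gamma(49, 11).
Total count 336 over total exposure 26 shifts.
After the second batch: Gamma(49 + 336, 11 + 26) = Gamma(385, 37).
The posterior predictive for a window of length T is Negative Binomial with variance T·α'·(β'+T)/β'² = 5·385·42/1369 = 80850/1369.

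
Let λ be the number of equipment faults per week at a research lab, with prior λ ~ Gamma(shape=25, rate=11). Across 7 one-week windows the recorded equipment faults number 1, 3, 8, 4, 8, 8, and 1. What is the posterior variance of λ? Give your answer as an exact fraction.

Total count: 1 + 3 + 8 + 4 + 8 + 8 + 1 = 33.
Total exposure: 7 weeks.
The Gamma prior is conjugate for the Poisson rate, so λ | data ~ Gamma(25+33, 11+7) = Gamma(58, 18).
Posterior variance = α'/β'² = 58/324 = 29/162.

29/162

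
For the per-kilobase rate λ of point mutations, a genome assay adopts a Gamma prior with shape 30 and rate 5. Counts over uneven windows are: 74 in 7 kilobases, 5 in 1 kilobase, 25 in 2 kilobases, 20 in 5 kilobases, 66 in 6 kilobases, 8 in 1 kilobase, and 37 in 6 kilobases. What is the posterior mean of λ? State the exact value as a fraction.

265/33

Total count: 74 + 5 + 25 + 20 + 66 + 8 + 37 = 235.
Total exposure: 7 + 1 + 2 + 5 + 6 + 1 + 6 = 28 kilobases.
By Gamma–Poisson conjugacy, the posterior is Gamma(α + Σx, β + Σt) = Gamma(30 + 235, 5 + 28) = Gamma(265, 33).
Posterior mean = α'/β' = 265/33.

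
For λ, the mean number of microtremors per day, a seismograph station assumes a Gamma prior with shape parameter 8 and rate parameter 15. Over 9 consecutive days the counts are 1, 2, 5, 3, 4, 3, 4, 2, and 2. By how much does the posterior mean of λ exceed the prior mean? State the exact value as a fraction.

53/60

Total count: 1 + 2 + 5 + 3 + 4 + 3 + 4 + 2 + 2 = 26.
Total exposure: 9 days.
Conjugate update: add total count to the shape and total exposure to the rate, giving Gamma(34, 24).
Posterior mean = 34/24 = 17/12; prior mean = 8/15 = 8/15. Difference = 17/12 − 8/15 = 53/60.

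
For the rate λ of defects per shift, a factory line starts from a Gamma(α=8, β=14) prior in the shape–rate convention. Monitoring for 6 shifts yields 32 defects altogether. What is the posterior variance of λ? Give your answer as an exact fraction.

Total count 32 over total exposure 6 shifts.
Posterior: α' = 8 + 32 = 40, β' = 14 + 6 = 20.
Posterior variance = α'/β'² = 40/400 = 1/10.

1/10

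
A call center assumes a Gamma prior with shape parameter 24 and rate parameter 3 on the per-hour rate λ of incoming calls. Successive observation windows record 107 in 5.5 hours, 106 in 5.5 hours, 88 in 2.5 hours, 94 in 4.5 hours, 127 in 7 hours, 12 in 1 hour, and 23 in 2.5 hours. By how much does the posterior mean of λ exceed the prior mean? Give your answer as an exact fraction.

Total count: 107 + 106 + 88 + 94 + 127 + 12 + 23 = 557.
Total exposure: 5.5 + 5.5 + 2.5 + 4.5 + 7 + 1 + 2.5 = 28.5 hours.
By Gamma–Poisson conjugacy, the posterior is Gamma(α + Σx, β + Σt) = Gamma(24 + 557, 3 + 28.5) = Gamma(581, 63/2).
Posterior mean = 581/(63/2) = 166/9; prior mean = 24/3 = 8. Difference = 166/9 − 8 = 94/9.

94/9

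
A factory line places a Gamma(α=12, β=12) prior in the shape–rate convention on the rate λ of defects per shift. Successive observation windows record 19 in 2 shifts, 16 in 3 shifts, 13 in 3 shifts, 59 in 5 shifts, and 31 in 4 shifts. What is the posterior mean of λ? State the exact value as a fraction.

Total count: 19 + 16 + 13 + 59 + 31 = 138.
Total exposure: 2 + 3 + 3 + 5 + 4 = 17 shifts.
Gamma(α, β) with Poisson data over total exposure Σt gives posterior Gamma(α+Σx, β+Σt) = Gamma(150, 29).
Posterior mean = α'/β' = 150/29.

150/29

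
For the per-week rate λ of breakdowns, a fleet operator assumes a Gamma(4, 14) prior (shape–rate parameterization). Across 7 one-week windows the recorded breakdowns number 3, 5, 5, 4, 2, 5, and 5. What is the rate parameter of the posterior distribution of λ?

21

Total count: 3 + 5 + 5 + 4 + 2 + 5 + 5 = 29.
Total exposure: 7 weeks.
The Gamma prior is conjugate for the Poisson rate, so λ | data ~ Gamma(4+29, 14+7) = Gamma(33, 21).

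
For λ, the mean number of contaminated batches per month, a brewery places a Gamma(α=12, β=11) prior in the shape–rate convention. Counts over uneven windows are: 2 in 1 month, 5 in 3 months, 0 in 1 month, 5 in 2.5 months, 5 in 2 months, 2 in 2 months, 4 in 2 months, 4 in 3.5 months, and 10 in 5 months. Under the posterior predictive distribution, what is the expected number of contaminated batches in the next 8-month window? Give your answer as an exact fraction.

Total count: 2 + 5 + 0 + 5 + 5 + 2 + 4 + 4 + 10 = 37.
Total exposure: 1 + 3 + 1 + 2.5 + 2 + 2 + 2 + 3.5 + 5 = 22 months.
Posterior: α' = 12 + 37 = 49, β' = 11 + 22 = 33.
Predictive mean over an 8-month window = T·E[λ|data] = 8·49/33 = 392/33.

392/33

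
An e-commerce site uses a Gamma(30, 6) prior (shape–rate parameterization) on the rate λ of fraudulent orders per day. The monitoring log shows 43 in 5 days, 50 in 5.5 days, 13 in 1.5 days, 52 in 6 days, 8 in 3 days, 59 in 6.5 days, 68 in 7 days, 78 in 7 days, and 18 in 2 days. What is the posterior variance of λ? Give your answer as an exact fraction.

1676/9801

Total count: 43 + 50 + 13 + 52 + 8 + 59 + 68 + 78 + 18 = 389.
Total exposure: 5 + 5.5 + 1.5 + 6 + 3 + 6.5 + 7 + 7 + 2 = 43.5 days.
Posterior: α' = 30 + 389 = 419, β' = 6 + 43.5 = 99/2.
Posterior variance = α'/β'² = 419/(9801/4) = 1676/9801.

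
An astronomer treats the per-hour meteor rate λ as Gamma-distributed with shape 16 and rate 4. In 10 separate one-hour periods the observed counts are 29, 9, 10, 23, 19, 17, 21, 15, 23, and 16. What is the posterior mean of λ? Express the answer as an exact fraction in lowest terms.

99/7

Total count: 29 + 9 + 10 + 23 + 19 + 17 + 21 + 15 + 23 + 16 = 182.
Total exposure: 10 hours.
Gamma(α, β) with Poisson data over total exposure Σt gives posterior Gamma(α+Σx, β+Σt) = Gamma(198, 14).
Posterior mean = α'/β' = 198/14 = 99/7.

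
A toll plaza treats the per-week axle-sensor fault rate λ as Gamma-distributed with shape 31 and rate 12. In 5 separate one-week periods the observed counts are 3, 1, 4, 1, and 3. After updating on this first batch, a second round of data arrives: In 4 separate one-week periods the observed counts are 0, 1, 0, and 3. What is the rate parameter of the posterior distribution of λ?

Total count: 3 + 1 + 4 + 1 + 3 = 12.
Total exposure: 5 weeks.
After the first batch: Gamma(31 + 12, 12 + 5) = Gamma(43, 17).
Total count: 0 + 1 + 0 + 3 = 4.
Total exposure: 4 weeks.
After the second batch: Gamma(43 + 4, 17 + 4) = Gamma(47, 21).

21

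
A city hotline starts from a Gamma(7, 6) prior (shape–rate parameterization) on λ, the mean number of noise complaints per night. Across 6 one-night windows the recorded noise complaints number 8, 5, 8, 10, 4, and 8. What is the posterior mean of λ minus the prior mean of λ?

3

Total count: 8 + 5 + 8 + 10 + 4 + 8 = 43.
Total exposure: 6 nights.
The Gamma prior is conjugate for the Poisson rate, so λ | data ~ Gamma(7+43, 6+6) = Gamma(50, 12).
Posterior mean = 50/12 = 25/6; prior mean = 7/6 = 7/6. Difference = 25/6 − 7/6 = 3.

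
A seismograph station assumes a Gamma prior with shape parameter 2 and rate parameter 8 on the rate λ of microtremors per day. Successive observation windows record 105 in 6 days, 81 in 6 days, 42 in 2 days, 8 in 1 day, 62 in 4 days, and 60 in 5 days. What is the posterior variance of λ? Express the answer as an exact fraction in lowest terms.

Total count: 105 + 81 + 42 + 8 + 62 + 60 = 358.
Total exposure: 6 + 6 + 2 + 1 + 4 + 5 = 24 days.
Conjugate update: add total count to the shape and total exposure to the rate, giving Gamma(360, 32).
Posterior variance = α'/β'² = 360/1024 = 45/128.

45/128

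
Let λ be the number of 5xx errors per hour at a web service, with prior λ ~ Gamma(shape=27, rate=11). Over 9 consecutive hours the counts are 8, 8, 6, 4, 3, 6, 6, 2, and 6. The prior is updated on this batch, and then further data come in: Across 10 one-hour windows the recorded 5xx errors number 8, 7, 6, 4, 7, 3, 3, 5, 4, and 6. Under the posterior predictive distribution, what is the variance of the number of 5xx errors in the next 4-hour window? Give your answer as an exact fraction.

Total count: 8 + 8 + 6 + 4 + 3 + 6 + 6 + 2 + 6 = 49.
Total exposure: 9 hours.
After the first batch: Gamma(27 + 49, 11 + 9) = Gamma(76, 20).
Total count: 8 + 7 + 6 + 4 + 7 + 3 + 3 + 5 + 4 + 6 = 53.
Total exposure: 10 hours.
After the second batch: Gamma(76 + 53, 20 + 10) = Gamma(129, 30).
The posterior predictive for a window of length T is Negative Binomial with variance T·α'·(β'+T)/β'² = 4·129·34/900 = 1462/75.

1462/75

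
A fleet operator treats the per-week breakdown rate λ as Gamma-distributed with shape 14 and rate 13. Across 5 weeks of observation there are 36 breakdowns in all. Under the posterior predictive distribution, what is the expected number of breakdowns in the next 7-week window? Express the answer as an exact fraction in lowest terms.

175/9

Total count 36 over total exposure 5 weeks.
Gamma(α, β) with Poisson data over total exposure Σt gives posterior Gamma(α+Σx, β+Σt) = Gamma(50, 18).
Predictive mean over a 7-week window = T·E[λ|data] = 7·50/18 = 175/9.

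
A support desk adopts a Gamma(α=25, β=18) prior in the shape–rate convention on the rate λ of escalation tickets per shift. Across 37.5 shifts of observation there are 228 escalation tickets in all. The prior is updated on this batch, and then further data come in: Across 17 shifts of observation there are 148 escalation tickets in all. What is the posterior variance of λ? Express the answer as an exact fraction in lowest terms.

Total count 228 over total exposure 37.5 shifts.
After the first batch: Gamma(25 + 228, 18 + 37.5) = Gamma(253, 111/2).
Total count 148 over total exposure 17 shifts.
After the second batch: Gamma(253 + 148, 111/2 + 17) = Gamma(401, 145/2).
Posterior variance = α'/β'² = 401/(21025/4) = 1604/21025.

1604/21025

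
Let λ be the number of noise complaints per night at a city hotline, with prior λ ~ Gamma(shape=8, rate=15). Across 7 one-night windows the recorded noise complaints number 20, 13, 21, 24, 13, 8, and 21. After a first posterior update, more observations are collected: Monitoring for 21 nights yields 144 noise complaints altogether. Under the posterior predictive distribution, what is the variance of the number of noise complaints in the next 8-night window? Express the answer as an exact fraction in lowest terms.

Total count: 20 + 13 + 21 + 24 + 13 + 8 + 21 = 120.
Total exposure: 7 nights.
After the first batch: Gamma(8 + 120, 15 + 7) = Gamma(128, 22).
Total count 144 over total exposure 21 nights.
After the second batch: Gamma(128 + 144, 22 + 21) = Gamma(272, 43).
The posterior predictive for a window of length T is Negative Binomial with variance T·α'·(β'+T)/β'² = 8·272·51/1849 = 110976/1849.

110976/1849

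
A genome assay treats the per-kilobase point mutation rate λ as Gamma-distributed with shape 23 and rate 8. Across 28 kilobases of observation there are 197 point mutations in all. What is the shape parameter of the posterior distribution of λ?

Total count 197 over total exposure 28 kilobases.
By Gamma–Poisson conjugacy, the posterior is Gamma(α + Σx, β + Σt) = Gamma(23 + 197, 8 + 28) = Gamma(220, 36).

220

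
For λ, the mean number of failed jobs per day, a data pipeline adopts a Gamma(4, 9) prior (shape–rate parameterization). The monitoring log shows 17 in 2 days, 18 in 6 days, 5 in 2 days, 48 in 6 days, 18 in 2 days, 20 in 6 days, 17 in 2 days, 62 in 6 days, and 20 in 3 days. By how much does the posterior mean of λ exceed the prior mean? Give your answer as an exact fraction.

Total count: 17 + 18 + 5 + 48 + 18 + 20 + 17 + 62 + 20 = 225.
Total exposure: 2 + 6 + 2 + 6 + 2 + 6 + 2 + 6 + 3 = 35 days.
Gamma(α, β) with Poisson data over total exposure Σt gives posterior Gamma(α+Σx, β+Σt) = Gamma(229, 44).
Posterior mean = 229/44 = 229/44; prior mean = 4/9 = 4/9. Difference = 229/44 − 4/9 = 1885/396.

1885/396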